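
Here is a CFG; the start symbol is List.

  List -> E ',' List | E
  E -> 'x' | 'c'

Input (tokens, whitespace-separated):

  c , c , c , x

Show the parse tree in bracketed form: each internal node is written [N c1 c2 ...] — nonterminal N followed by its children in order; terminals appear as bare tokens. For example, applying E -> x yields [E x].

List
E , List
c , List
c , E , List
c , c , List
c , c , E , List
c , c , c , List
c , c , c , E
c , c , c , x

[List [E c] , [List [E c] , [List [E c] , [List [E x]]]]]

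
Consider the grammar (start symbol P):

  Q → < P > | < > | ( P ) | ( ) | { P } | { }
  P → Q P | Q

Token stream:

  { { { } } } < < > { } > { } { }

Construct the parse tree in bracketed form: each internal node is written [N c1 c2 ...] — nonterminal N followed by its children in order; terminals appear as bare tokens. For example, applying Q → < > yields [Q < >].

P
Q P
{ P } P
{ Q } P
{ { P } } P
{ { Q } } P
{ { { } } } P
{ { { } } } Q P
{ { { } } } < P > P
{ { { } } } < Q P > P
{ { { } } } < < > P > P
{ { { } } } < < > Q > P
{ { { } } } < < > { } > P
{ { { } } } < < > { } > Q P
{ { { } } } < < > { } > { } P
{ { { } } } < < > { } > { } Q
{ { { } } } < < > { } > { } { }

[P [Q { [P [Q { [P [Q { }]] }]] }] [P [Q < [P [Q < >] [P [Q { }]]] >] [P [Q { }] [P [Q { }]]]]]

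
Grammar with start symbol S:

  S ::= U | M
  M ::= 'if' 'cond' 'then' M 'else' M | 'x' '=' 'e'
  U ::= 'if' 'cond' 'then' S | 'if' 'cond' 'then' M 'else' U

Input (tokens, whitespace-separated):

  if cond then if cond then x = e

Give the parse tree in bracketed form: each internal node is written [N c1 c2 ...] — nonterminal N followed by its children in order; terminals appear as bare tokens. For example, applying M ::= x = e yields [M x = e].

[S [U if cond then [S [U if cond then [S [M x = e]]]]]]

S
U
if cond then S
if cond then U
if cond then if cond then S
if cond then if cond then M
if cond then if cond then x = e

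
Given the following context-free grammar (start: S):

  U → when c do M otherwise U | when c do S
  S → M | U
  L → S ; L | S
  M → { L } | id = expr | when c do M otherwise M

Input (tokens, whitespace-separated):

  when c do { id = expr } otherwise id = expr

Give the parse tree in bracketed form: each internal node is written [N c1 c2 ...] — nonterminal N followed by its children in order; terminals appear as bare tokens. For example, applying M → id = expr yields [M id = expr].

S
M
when c do M otherwise M
when c do { L } otherwise M
when c do { S } otherwise M
when c do { M } otherwise M
when c do { id = expr } otherwise M
when c do { id = expr } otherwise id = expr

[S [M when c do [M { [L [S [M id = expr]]] }] otherwise [M id = expr]]]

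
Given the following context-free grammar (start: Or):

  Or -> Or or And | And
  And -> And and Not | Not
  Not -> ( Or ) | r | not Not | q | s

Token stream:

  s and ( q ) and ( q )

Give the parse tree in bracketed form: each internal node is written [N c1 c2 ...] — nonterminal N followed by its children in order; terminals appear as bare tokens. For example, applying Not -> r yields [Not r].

[Or [And [And [And [Not s]] and [Not ( [Or [And [Not q]]] )]] and [Not ( [Or [And [Not q]]] )]]]

Or
And
And and Not
And and Not and Not
Not and Not and Not
s and Not and Not
s and ( Or ) and Not
s and ( And ) and Not
s and ( Not ) and Not
s and ( q ) and Not
s and ( q ) and ( Or )
s and ( q ) and ( And )
s and ( q ) and ( Not )
s and ( q ) and ( q )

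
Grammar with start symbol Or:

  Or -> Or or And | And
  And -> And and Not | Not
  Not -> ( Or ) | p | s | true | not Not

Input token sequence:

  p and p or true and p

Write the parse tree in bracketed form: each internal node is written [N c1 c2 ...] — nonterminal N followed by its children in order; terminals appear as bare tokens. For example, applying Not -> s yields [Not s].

Or
Or or And
And or And
And and Not or And
Not and Not or And
p and Not or And
p and p or And
p and p or And and Not
p and p or Not and Not
p and p or true and Not
p and p or true and p

[Or [Or [And [And [Not p]] and [Not p]]] or [And [And [Not true]] and [Not p]]]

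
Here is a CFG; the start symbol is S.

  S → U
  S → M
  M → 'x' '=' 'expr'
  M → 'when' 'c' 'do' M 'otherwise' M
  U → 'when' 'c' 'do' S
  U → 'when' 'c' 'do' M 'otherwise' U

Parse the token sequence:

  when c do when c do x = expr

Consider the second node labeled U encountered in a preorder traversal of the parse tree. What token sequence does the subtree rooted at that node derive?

when c do x = expr

[S [U when c do [S [U when c do [S [M x = expr]]]]]]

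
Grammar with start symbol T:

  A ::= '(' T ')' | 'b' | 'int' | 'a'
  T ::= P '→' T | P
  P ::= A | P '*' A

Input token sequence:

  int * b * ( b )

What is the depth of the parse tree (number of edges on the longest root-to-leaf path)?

6

[T [P [P [P [A int]] * [A b]] * [A ( [T [P [A b]]] )]]]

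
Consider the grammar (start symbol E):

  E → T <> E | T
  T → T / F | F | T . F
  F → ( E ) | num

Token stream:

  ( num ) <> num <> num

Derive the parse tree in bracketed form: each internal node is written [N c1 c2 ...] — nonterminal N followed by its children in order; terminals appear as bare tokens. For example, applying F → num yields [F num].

E
T <> E
F <> E
( E ) <> E
( T ) <> E
( F ) <> E
( num ) <> E
( num ) <> T <> E
( num ) <> F <> E
( num ) <> num <> E
( num ) <> num <> T
( num ) <> num <> F
( num ) <> num <> num

[E [T [F ( [E [T [F num]]] )]] <> [E [T [F num]] <> [E [T [F num]]]]]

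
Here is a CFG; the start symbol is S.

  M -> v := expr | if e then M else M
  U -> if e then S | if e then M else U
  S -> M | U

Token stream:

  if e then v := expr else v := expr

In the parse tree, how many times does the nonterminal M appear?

[S [M if e then [M v := expr] else [M v := expr]]]

3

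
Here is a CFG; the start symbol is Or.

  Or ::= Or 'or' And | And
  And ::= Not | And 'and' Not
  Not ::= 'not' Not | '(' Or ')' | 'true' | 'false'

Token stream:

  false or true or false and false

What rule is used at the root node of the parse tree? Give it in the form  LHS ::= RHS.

Or ::= Or 'or' And

[Or [Or [Or [And [Not false]]] or [And [Not true]]] or [And [And [Not false]] and [Not false]]]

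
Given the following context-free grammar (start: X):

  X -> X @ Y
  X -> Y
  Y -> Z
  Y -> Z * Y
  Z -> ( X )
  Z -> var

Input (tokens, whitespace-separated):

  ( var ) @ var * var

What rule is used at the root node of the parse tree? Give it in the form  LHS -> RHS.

X -> X @ Y

[X [X [Y [Z ( [X [Y [Z var]]] )]]] @ [Y [Z var] * [Y [Z var]]]]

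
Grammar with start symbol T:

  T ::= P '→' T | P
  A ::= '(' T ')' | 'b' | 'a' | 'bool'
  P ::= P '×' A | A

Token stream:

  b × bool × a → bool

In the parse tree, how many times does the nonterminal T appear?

2

[T [P [P [P [A b]] × [A bool]] × [A a]] → [T [P [A bool]]]]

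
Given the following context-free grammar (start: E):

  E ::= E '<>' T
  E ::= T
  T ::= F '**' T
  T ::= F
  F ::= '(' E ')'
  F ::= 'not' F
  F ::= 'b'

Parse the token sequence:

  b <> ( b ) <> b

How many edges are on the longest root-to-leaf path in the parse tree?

[E [E [E [T [F b]]] <> [T [F ( [E [T [F b]]] )]]] <> [T [F b]]]

7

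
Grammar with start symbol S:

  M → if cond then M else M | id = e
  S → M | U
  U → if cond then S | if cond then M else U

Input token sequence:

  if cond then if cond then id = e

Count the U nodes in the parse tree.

2

[S [U if cond then [S [U if cond then [S [M id = e]]]]]]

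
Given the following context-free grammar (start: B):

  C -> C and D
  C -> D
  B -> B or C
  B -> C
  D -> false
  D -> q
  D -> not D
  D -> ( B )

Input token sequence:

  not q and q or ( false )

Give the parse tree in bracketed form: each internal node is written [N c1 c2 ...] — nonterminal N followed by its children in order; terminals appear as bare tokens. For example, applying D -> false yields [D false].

B
B or C
C or C
C and D or C
D and D or C
not D and D or C
not q and D or C
not q and q or C
not q and q or D
not q and q or ( B )
not q and q or ( C )
not q and q or ( D )
not q and q or ( false )

[B [B [C [C [D not [D q]]] and [D q]]] or [C [D ( [B [C [D false]]] )]]]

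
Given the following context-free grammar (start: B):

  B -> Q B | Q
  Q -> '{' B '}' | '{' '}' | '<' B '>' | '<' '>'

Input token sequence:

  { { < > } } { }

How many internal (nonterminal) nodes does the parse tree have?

[B [Q { [B [Q { [B [Q < >]] }]] }] [B [Q { }]]]

8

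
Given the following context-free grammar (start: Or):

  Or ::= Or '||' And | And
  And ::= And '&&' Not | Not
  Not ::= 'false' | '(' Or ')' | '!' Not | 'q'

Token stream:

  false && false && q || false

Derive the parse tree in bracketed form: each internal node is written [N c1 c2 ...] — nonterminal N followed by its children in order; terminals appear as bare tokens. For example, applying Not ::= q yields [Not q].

[Or [Or [And [And [And [Not false]] && [Not false]] && [Not q]]] || [And [Not false]]]

Or
Or || And
And || And
And && Not || And
And && Not && Not || And
Not && Not && Not || And
false && Not && Not || And
false && false && Not || And
false && false && q || And
false && false && q || Not
false && false && q || false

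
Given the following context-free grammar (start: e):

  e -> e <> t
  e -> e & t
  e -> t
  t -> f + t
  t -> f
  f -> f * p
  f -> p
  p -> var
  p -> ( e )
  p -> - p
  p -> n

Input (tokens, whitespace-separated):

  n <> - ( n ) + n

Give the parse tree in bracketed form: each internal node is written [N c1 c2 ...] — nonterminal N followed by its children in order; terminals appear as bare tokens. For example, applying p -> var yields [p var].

[e [e [t [f [p n]]]] <> [t [f [p - [p ( [e [t [f [p n]]]] )]]] + [t [f [p n]]]]]

e
e <> t
t <> t
f <> t
p <> t
n <> t
n <> f + t
n <> p + t
n <> - p + t
n <> - ( e ) + t
n <> - ( t ) + t
n <> - ( f ) + t
n <> - ( p ) + t
n <> - ( n ) + t
n <> - ( n ) + f
n <> - ( n ) + p
n <> - ( n ) + n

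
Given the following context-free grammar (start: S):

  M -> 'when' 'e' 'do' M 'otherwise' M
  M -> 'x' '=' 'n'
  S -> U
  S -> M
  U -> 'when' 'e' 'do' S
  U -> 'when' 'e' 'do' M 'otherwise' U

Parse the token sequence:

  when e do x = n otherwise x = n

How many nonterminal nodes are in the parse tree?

[S [M when e do [M x = n] otherwise [M x = n]]]

4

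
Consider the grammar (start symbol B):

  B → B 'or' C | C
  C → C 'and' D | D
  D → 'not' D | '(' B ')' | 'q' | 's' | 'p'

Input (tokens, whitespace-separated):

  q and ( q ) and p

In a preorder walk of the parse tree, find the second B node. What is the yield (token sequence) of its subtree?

q

[B [C [C [C [D q]] and [D ( [B [C [D q]]] )]] and [D p]]]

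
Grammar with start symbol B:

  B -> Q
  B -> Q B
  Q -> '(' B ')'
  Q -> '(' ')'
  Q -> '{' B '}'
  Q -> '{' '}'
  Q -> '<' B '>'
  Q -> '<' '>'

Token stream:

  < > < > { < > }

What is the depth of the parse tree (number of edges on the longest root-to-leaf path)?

6

[B [Q < >] [B [Q < >] [B [Q { [B [Q < >]] }]]]]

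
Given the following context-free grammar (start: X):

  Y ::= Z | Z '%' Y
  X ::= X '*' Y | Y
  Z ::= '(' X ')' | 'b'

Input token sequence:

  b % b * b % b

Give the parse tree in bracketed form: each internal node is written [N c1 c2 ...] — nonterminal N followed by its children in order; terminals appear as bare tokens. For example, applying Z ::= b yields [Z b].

[X [X [Y [Z b] % [Y [Z b]]]] * [Y [Z b] % [Y [Z b]]]]

X
X * Y
Y * Y
Z % Y * Y
b % Y * Y
b % Z * Y
b % b * Y
b % b * Z % Y
b % b * b % Y
b % b * b % Z
b % b * b % b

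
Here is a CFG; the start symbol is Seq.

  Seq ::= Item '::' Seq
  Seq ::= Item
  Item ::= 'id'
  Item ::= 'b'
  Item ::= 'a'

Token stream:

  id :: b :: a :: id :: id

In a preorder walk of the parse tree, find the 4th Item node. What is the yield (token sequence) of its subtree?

[Seq [Item id] :: [Seq [Item b] :: [Seq [Item a] :: [Seq [Item id] :: [Seq [Item id]]]]]]

id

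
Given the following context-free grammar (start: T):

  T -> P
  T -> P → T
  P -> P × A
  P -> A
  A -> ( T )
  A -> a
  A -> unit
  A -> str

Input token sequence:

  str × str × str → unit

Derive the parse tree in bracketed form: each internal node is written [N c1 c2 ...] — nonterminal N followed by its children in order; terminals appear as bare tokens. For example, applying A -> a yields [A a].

T
P → T
P × A → T
P × A × A → T
A × A × A → T
str × A × A → T
str × str × A → T
str × str × str → T
str × str × str → P
str × str × str → A
str × str × str → unit

[T [P [P [P [A str]] × [A str]] × [A str]] → [T [P [A unit]]]]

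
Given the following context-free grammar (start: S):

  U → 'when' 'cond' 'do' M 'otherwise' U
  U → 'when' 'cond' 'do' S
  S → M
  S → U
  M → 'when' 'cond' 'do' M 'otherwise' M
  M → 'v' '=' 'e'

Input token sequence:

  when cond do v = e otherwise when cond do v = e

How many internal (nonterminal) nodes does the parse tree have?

[S [U when cond do [M v = e] otherwise [U when cond do [S [M v = e]]]]]

6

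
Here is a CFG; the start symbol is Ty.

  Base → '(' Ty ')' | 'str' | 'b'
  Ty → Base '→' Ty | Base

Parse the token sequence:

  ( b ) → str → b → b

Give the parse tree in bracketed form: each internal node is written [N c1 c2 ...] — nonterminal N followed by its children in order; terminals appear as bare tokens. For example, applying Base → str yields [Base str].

[Ty [Base ( [Ty [Base b]] )] → [Ty [Base str] → [Ty [Base b] → [Ty [Base b]]]]]

Ty
Base → Ty
( Ty ) → Ty
( Base ) → Ty
( b ) → Ty
( b ) → Base → Ty
( b ) → str → Ty
( b ) → str → Base → Ty
( b ) → str → b → Ty
( b ) → str → b → Base
( b ) → str → b → b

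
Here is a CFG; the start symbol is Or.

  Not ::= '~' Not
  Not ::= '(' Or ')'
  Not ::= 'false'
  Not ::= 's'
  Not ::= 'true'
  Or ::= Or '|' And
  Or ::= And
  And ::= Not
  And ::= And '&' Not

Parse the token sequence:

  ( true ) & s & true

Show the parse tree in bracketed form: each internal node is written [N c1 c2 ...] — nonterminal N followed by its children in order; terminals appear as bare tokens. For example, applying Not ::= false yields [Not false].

Or
And
And & Not
And & Not & Not
Not & Not & Not
( Or ) & Not & Not
( And ) & Not & Not
( Not ) & Not & Not
( true ) & Not & Not
( true ) & s & Not
( true ) & s & true

[Or [And [And [And [Not ( [Or [And [Not true]]] )]] & [Not s]] & [Not true]]]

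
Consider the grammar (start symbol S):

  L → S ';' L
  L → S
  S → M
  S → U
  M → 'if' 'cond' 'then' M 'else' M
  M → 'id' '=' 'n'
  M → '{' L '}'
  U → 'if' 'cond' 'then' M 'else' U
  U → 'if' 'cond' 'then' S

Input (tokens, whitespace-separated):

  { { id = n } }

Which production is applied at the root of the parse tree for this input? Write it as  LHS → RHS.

[S [M { [L [S [M { [L [S [M id = n]]] }]]] }]]

S → M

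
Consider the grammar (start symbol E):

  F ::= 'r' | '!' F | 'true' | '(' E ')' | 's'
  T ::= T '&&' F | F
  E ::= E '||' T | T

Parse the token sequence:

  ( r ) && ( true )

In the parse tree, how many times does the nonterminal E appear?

3

[E [T [T [F ( [E [T [F r]]] )]] && [F ( [E [T [F true]]] )]]]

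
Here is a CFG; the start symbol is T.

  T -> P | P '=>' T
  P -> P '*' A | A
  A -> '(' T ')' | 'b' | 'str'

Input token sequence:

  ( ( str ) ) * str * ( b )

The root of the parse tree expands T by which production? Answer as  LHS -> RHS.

T -> P

[T [P [P [P [A ( [T [P [A ( [T [P [A str]]] )]]] )]] * [A str]] * [A ( [T [P [A b]]] )]]]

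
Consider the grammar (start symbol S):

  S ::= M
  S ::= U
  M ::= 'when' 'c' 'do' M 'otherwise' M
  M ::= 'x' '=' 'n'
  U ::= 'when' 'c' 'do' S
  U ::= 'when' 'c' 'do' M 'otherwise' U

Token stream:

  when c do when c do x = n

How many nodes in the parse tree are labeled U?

[S [U when c do [S [U when c do [S [M x = n]]]]]]

2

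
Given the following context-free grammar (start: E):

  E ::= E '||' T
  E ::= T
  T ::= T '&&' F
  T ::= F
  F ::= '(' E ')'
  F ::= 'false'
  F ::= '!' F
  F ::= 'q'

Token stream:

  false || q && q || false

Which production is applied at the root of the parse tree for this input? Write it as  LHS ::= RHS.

E ::= E '||' T

[E [E [E [T [F false]]] || [T [T [F q]] && [F q]]] || [T [F false]]]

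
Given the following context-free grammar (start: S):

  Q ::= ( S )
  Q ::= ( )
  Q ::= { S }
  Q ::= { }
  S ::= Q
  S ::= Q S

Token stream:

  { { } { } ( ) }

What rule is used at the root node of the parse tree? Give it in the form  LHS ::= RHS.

[S [Q { [S [Q { }] [S [Q { }] [S [Q ( )]]]] }]]

S ::= Q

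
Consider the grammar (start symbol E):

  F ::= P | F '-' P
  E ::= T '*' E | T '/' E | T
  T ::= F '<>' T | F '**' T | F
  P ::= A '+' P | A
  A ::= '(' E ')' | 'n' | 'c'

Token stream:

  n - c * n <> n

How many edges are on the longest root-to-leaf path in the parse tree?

[E [T [F [F [P [A n]]] - [P [A c]]]] * [E [T [F [P [A n]]] <> [T [F [P [A n]]]]]]]

7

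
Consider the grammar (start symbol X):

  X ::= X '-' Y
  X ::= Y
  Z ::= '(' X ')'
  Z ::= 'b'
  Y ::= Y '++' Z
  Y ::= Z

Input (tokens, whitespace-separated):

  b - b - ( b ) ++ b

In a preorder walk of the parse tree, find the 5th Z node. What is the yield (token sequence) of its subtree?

b

[X [X [X [Y [Z b]]] - [Y [Z b]]] - [Y [Y [Z ( [X [Y [Z b]]] )]] ++ [Z b]]]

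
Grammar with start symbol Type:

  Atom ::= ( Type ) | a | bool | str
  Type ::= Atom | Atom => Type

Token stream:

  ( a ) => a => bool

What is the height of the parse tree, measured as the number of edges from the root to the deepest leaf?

4

[Type [Atom ( [Type [Atom a]] )] => [Type [Atom a] => [Type [Atom bool]]]]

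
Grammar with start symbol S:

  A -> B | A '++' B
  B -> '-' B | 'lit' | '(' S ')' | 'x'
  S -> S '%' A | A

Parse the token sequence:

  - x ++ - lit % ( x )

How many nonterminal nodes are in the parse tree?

[S [S [A [A [B - [B x]]] ++ [B - [B lit]]]] % [A [B ( [S [A [B x]]] )]]]

13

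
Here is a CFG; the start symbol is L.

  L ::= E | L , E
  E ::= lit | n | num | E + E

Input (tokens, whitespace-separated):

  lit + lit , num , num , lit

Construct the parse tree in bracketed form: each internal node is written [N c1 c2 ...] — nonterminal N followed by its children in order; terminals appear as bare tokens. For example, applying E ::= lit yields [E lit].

[L [L [L [L [E [E lit] + [E lit]]] , [E num]] , [E num]] , [E lit]]

L
L , E
L , E , E
L , E , E , E
E , E , E , E
E + E , E , E , E
lit + E , E , E , E
lit + lit , E , E , E
lit + lit , num , E , E
lit + lit , num , num , E
lit + lit , num , num , lit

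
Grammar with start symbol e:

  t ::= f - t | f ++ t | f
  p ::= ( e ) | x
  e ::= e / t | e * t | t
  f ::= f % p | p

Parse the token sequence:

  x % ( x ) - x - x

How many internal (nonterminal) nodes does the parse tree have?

16

[e [t [f [f [p x]] % [p ( [e [t [f [p x]]]] )]] - [t [f [p x]] - [t [f [p x]]]]]]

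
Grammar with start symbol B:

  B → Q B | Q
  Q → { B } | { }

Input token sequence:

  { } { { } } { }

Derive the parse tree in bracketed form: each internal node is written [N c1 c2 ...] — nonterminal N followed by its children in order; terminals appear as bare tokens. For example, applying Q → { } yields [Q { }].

B
Q B
{ } B
{ } Q B
{ } { B } B
{ } { Q } B
{ } { { } } B
{ } { { } } Q
{ } { { } } { }

[B [Q { }] [B [Q { [B [Q { }]] }] [B [Q { }]]]]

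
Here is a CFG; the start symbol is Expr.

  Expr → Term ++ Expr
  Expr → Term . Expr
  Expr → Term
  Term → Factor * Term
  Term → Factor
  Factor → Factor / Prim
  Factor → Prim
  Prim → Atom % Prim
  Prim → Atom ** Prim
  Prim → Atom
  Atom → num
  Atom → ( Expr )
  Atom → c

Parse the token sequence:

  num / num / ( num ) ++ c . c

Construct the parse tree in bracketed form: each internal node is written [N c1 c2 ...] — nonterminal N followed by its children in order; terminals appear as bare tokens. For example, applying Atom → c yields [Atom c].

[Expr [Term [Factor [Factor [Factor [Prim [Atom num]]] / [Prim [Atom num]]] / [Prim [Atom ( [Expr [Term [Factor [Prim [Atom num]]]]] )]]]] ++ [Expr [Term [Factor [Prim [Atom c]]]] . [Expr [Term [Factor [Prim [Atom c]]]]]]]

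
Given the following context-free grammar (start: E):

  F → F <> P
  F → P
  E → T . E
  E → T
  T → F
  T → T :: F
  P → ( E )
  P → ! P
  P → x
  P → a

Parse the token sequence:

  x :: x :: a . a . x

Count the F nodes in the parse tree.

5

[E [T [T [T [F [P x]]] :: [F [P x]]] :: [F [P a]]] . [E [T [F [P a]]] . [E [T [F [P x]]]]]]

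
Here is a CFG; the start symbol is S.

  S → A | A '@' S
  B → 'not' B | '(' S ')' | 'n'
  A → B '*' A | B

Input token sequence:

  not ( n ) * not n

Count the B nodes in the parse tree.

[S [A [B not [B ( [S [A [B n]]] )]] * [A [B not [B n]]]]]

5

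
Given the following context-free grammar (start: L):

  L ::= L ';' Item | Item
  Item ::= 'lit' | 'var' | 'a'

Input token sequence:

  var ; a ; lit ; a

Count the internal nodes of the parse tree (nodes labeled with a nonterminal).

8

[L [L [L [L [Item var]] ; [Item a]] ; [Item lit]] ; [Item a]]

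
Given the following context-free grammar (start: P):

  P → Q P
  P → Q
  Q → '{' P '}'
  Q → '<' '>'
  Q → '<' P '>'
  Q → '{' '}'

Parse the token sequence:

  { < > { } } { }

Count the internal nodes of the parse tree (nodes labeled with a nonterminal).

[P [Q { [P [Q < >] [P [Q { }]]] }] [P [Q { }]]]

8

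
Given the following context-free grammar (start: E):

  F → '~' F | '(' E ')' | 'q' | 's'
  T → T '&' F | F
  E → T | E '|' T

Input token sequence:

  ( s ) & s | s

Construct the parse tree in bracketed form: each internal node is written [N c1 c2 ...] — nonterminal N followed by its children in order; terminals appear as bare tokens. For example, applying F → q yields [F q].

[E [E [T [T [F ( [E [T [F s]]] )]] & [F s]]] | [T [F s]]]

E
E | T
T | T
T & F | T
F & F | T
( E ) & F | T
( T ) & F | T
( F ) & F | T
( s ) & F | T
( s ) & s | T
( s ) & s | F
( s ) & s | s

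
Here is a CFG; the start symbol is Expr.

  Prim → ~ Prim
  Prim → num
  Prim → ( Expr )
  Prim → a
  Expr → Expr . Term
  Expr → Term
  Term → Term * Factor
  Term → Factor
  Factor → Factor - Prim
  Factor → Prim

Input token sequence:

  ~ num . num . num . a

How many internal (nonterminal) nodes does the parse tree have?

[Expr [Expr [Expr [Expr [Term [Factor [Prim ~ [Prim num]]]]] . [Term [Factor [Prim num]]]] . [Term [Factor [Prim num]]]] . [Term [Factor [Prim a]]]]

17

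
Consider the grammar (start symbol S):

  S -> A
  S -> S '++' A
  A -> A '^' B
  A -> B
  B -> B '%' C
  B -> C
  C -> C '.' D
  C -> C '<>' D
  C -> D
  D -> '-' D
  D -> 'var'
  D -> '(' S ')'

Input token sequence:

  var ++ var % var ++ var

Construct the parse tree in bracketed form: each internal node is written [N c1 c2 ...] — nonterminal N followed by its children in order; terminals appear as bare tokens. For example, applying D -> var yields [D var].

[S [S [S [A [B [C [D var]]]]] ++ [A [B [B [C [D var]]] % [C [D var]]]]] ++ [A [B [C [D var]]]]]

S
S ++ A
S ++ A ++ A
A ++ A ++ A
B ++ A ++ A
C ++ A ++ A
D ++ A ++ A
var ++ A ++ A
var ++ B ++ A
var ++ B % C ++ A
var ++ C % C ++ A
var ++ D % C ++ A
var ++ var % C ++ A
var ++ var % D ++ A
var ++ var % var ++ A
var ++ var % var ++ B
var ++ var % var ++ C
var ++ var % var ++ D
var ++ var % var ++ var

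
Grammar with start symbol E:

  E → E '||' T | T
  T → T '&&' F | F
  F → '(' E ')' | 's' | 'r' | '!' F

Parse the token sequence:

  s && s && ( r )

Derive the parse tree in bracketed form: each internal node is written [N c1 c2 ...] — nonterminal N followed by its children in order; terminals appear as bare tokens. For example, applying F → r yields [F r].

[E [T [T [T [F s]] && [F s]] && [F ( [E [T [F r]]] )]]]

E
T
T && F
T && F && F
F && F && F
s && F && F
s && s && F
s && s && ( E )
s && s && ( T )
s && s && ( F )
s && s && ( r )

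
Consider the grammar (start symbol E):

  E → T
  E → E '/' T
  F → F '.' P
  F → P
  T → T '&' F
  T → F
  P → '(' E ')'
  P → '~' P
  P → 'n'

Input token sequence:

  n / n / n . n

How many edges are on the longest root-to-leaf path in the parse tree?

[E [E [E [T [F [P n]]]] / [T [F [P n]]]] / [T [F [F [P n]] . [P n]]]]

6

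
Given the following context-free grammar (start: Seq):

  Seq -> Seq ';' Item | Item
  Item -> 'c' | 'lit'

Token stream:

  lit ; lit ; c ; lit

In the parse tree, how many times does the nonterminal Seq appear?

4

[Seq [Seq [Seq [Seq [Item lit]] ; [Item lit]] ; [Item c]] ; [Item lit]]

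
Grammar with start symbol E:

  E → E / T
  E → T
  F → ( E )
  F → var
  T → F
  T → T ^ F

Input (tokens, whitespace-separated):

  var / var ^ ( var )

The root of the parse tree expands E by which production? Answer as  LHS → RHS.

E → E / T

[E [E [T [F var]]] / [T [T [F var]] ^ [F ( [E [T [F var]]] )]]]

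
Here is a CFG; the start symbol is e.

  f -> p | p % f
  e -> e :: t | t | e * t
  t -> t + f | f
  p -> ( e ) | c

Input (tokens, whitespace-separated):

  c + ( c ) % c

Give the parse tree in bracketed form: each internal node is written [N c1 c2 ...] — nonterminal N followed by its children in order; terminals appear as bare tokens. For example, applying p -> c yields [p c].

[e [t [t [f [p c]]] + [f [p ( [e [t [f [p c]]]] )] % [f [p c]]]]]

e
t
t + f
f + f
p + f
c + f
c + p % f
c + ( e ) % f
c + ( t ) % f
c + ( f ) % f
c + ( p ) % f
c + ( c ) % f
c + ( c ) % p
c + ( c ) % c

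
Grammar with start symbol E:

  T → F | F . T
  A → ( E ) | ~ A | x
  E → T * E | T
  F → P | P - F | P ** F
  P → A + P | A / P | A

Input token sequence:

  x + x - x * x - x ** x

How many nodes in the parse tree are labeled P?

6

[E [T [F [P [A x] + [P [A x]]] - [F [P [A x]]]]] * [E [T [F [P [A x]] - [F [P [A x]] ** [F [P [A x]]]]]]]]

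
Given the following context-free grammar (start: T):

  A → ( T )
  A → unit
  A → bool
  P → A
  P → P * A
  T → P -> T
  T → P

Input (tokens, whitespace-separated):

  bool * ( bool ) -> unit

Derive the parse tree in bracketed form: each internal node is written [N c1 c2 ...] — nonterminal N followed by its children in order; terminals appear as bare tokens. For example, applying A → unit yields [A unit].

[T [P [P [A bool]] * [A ( [T [P [A bool]]] )]] -> [T [P [A unit]]]]

T
P -> T
P * A -> T
A * A -> T
bool * A -> T
bool * ( T ) -> T
bool * ( P ) -> T
bool * ( A ) -> T
bool * ( bool ) -> T
bool * ( bool ) -> P
bool * ( bool ) -> A
bool * ( bool ) -> unit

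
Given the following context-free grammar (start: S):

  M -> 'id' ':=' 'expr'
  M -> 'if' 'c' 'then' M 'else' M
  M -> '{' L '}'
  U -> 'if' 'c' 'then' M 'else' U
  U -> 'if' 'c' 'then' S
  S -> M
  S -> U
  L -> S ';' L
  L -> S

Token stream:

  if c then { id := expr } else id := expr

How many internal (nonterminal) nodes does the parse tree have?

7

[S [M if c then [M { [L [S [M id := expr]]] }] else [M id := expr]]]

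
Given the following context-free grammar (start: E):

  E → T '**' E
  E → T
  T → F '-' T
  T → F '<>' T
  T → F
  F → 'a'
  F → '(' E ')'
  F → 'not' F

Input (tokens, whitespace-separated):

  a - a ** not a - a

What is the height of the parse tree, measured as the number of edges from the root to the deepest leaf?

5

[E [T [F a] - [T [F a]]] ** [E [T [F not [F a]] - [T [F a]]]]]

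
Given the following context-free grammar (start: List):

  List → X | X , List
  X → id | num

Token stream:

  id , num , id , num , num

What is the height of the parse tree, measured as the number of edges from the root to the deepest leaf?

[List [X id] , [List [X num] , [List [X id] , [List [X num] , [List [X num]]]]]]

6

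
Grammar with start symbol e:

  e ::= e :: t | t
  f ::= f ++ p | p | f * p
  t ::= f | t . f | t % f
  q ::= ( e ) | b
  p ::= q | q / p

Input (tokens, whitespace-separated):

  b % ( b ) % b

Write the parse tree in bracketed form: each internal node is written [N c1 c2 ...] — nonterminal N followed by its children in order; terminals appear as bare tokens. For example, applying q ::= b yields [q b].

[e [t [t [t [f [p [q b]]]] % [f [p [q ( [e [t [f [p [q b]]]]] )]]]] % [f [p [q b]]]]]

e
t
t % f
t % f % f
f % f % f
p % f % f
q % f % f
b % f % f
b % p % f
b % q % f
b % ( e ) % f
b % ( t ) % f
b % ( f ) % f
b % ( p ) % f
b % ( q ) % f
b % ( b ) % f
b % ( b ) % p
b % ( b ) % q
b % ( b ) % b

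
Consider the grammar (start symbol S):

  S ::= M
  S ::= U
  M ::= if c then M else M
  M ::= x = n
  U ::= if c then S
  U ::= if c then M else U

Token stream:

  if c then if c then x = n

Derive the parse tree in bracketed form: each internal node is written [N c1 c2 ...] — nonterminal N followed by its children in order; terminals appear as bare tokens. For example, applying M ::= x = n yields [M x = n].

[S [U if c then [S [U if c then [S [M x = n]]]]]]

S
U
if c then S
if c then U
if c then if c then S
if c then if c then M
if c then if c then x = n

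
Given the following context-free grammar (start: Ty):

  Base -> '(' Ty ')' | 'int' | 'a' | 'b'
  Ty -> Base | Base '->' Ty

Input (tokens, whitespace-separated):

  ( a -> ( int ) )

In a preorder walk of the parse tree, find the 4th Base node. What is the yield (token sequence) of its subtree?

int

[Ty [Base ( [Ty [Base a] -> [Ty [Base ( [Ty [Base int]] )]]] )]]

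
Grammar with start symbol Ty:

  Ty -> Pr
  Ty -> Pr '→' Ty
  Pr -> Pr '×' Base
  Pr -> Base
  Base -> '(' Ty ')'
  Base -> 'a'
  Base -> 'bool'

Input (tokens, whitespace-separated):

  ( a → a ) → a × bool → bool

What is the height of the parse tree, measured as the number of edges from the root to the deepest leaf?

7

[Ty [Pr [Base ( [Ty [Pr [Base a]] → [Ty [Pr [Base a]]]] )]] → [Ty [Pr [Pr [Base a]] × [Base bool]] → [Ty [Pr [Base bool]]]]]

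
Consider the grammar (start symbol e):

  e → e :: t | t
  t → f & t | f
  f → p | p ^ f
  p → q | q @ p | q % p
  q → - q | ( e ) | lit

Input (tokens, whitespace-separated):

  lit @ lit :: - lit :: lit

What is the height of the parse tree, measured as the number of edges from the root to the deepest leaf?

8

[e [e [e [t [f [p [q lit] @ [p [q lit]]]]]] :: [t [f [p [q - [q lit]]]]]] :: [t [f [p [q lit]]]]]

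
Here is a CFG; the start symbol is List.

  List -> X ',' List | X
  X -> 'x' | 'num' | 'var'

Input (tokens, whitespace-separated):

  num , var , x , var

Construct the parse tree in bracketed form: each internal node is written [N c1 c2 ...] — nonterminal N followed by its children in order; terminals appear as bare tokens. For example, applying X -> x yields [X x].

[List [X num] , [List [X var] , [List [X x] , [List [X var]]]]]

List
X , List
num , List
num , X , List
num , var , List
num , var , X , List
num , var , x , List
num , var , x , X
num , var , x , var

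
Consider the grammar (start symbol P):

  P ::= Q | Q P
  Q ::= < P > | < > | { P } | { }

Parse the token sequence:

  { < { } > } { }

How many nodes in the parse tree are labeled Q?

[P [Q { [P [Q < [P [Q { }]] >]] }] [P [Q { }]]]

4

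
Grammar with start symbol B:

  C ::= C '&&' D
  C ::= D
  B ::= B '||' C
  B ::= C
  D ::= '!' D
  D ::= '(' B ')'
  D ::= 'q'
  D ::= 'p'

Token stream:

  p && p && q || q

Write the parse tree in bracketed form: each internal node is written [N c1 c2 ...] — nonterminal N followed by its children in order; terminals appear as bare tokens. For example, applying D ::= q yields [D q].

[B [B [C [C [C [D p]] && [D p]] && [D q]]] || [C [D q]]]

B
B || C
C || C
C && D || C
C && D && D || C
D && D && D || C
p && D && D || C
p && p && D || C
p && p && q || C
p && p && q || D
p && p && q || q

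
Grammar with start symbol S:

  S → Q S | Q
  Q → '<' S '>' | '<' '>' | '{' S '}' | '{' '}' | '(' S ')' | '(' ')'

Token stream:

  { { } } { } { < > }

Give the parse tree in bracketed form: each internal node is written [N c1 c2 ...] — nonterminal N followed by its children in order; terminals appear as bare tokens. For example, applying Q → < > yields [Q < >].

S
Q S
{ S } S
{ Q } S
{ { } } S
{ { } } Q S
{ { } } { } S
{ { } } { } Q
{ { } } { } { S }
{ { } } { } { Q }
{ { } } { } { < > }

[S [Q { [S [Q { }]] }] [S [Q { }] [S [Q { [S [Q < >]] }]]]]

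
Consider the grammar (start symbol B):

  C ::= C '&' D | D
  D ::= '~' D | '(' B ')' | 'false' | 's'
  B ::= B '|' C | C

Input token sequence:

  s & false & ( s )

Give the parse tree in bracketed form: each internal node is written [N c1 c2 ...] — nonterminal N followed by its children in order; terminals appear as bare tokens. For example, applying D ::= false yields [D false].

[B [C [C [C [D s]] & [D false]] & [D ( [B [C [D s]]] )]]]

B
C
C & D
C & D & D
D & D & D
s & D & D
s & false & D
s & false & ( B )
s & false & ( C )
s & false & ( D )
s & false & ( s )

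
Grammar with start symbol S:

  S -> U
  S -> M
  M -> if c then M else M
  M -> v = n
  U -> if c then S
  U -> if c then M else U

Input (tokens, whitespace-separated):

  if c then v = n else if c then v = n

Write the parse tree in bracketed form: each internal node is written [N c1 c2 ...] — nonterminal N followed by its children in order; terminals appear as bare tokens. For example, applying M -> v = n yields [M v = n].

S
U
if c then M else U
if c then v = n else U
if c then v = n else if c then S
if c then v = n else if c then M
if c then v = n else if c then v = n

[S [U if c then [M v = n] else [U if c then [S [M v = n]]]]]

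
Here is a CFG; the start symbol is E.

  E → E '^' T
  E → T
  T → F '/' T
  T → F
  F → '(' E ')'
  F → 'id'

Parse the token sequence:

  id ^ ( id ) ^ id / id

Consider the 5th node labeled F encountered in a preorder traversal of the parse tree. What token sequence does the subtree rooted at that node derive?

id

[E [E [E [T [F id]]] ^ [T [F ( [E [T [F id]]] )]]] ^ [T [F id] / [T [F id]]]]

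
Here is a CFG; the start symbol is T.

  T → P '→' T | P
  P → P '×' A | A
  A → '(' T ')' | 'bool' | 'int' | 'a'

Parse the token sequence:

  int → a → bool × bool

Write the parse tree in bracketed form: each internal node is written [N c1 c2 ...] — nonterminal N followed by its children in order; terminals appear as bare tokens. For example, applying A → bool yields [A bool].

T
P → T
A → T
int → T
int → P → T
int → A → T
int → a → T
int → a → P
int → a → P × A
int → a → A × A
int → a → bool × A
int → a → bool × bool

[T [P [A int]] → [T [P [A a]] → [T [P [P [A bool]] × [A bool]]]]]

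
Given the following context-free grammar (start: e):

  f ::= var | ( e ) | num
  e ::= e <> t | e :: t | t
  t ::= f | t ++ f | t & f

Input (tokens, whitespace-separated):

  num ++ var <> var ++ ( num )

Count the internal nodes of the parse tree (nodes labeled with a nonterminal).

13

[e [e [t [t [f num]] ++ [f var]]] <> [t [t [f var]] ++ [f ( [e [t [f num]]] )]]]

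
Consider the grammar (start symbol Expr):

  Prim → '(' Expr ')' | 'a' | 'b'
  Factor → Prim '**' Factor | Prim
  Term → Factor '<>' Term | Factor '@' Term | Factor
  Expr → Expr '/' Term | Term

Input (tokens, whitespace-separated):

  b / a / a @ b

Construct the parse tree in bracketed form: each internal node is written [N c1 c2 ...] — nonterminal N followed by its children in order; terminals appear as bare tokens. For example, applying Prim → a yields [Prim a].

[Expr [Expr [Expr [Term [Factor [Prim b]]]] / [Term [Factor [Prim a]]]] / [Term [Factor [Prim a]] @ [Term [Factor [Prim b]]]]]

Expr
Expr / Term
Expr / Term / Term
Term / Term / Term
Factor / Term / Term
Prim / Term / Term
b / Term / Term
b / Factor / Term
b / Prim / Term
b / a / Term
b / a / Factor @ Term
b / a / Prim @ Term
b / a / a @ Term
b / a / a @ Factor
b / a / a @ Prim
b / a / a @ b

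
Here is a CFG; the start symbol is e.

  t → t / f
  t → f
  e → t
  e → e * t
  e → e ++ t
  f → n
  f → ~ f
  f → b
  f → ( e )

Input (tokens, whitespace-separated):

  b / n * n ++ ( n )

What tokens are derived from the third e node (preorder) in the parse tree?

b / n

[e [e [e [t [t [f b]] / [f n]]] * [t [f n]]] ++ [t [f ( [e [t [f n]]] )]]]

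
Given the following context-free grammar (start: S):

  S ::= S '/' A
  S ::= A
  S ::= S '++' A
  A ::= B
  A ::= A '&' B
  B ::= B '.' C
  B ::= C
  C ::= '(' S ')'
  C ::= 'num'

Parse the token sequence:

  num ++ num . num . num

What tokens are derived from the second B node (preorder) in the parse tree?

num . num . num

[S [S [A [B [C num]]]] ++ [A [B [B [B [C num]] . [C num]] . [C num]]]]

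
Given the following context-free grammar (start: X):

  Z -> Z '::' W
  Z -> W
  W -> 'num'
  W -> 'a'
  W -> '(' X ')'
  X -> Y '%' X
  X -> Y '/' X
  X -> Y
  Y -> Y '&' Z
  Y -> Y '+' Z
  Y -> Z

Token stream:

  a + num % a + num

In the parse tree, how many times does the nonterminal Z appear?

[X [Y [Y [Z [W a]]] + [Z [W num]]] % [X [Y [Y [Z [W a]]] + [Z [W num]]]]]

4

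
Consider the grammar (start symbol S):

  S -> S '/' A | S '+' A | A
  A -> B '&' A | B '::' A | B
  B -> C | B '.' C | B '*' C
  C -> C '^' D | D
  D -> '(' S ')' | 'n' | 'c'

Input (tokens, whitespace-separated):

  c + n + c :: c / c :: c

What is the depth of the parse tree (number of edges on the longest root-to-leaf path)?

8

[S [S [S [S [A [B [C [D c]]]]] + [A [B [C [D n]]]]] + [A [B [C [D c]]] :: [A [B [C [D c]]]]]] / [A [B [C [D c]]] :: [A [B [C [D c]]]]]]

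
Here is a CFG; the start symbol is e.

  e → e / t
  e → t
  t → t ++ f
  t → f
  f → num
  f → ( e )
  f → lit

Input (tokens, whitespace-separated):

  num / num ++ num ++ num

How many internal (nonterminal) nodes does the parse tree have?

10

[e [e [t [f num]]] / [t [t [t [f num]] ++ [f num]] ++ [f num]]]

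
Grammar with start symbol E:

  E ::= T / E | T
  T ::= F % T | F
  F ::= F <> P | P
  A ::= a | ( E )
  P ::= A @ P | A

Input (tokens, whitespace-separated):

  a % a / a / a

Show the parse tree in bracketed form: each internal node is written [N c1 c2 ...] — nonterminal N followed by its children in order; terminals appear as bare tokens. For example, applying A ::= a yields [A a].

[E [T [F [P [A a]]] % [T [F [P [A a]]]]] / [E [T [F [P [A a]]]] / [E [T [F [P [A a]]]]]]]

E
T / E
F % T / E
P % T / E
A % T / E
a % T / E
a % F / E
a % P / E
a % A / E
a % a / E
a % a / T / E
a % a / F / E
a % a / P / E
a % a / A / E
a % a / a / E
a % a / a / T
a % a / a / F
a % a / a / P
a % a / a / A
a % a / a / a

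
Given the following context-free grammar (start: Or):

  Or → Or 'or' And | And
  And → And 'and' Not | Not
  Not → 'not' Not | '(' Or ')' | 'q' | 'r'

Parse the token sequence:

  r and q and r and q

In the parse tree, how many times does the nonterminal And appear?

[Or [And [And [And [And [Not r]] and [Not q]] and [Not r]] and [Not q]]]

4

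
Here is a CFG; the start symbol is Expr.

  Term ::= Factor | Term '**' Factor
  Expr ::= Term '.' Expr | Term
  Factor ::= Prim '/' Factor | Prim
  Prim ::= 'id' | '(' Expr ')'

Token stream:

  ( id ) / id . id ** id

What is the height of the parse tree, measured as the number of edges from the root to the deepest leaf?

8

[Expr [Term [Factor [Prim ( [Expr [Term [Factor [Prim id]]]] )] / [Factor [Prim id]]]] . [Expr [Term [Term [Factor [Prim id]]] ** [Factor [Prim id]]]]]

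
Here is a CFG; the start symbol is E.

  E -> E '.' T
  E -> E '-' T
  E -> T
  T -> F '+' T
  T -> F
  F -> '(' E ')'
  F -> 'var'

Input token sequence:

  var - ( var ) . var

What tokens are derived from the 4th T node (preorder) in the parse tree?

var

[E [E [E [T [F var]]] - [T [F ( [E [T [F var]]] )]]] . [T [F var]]]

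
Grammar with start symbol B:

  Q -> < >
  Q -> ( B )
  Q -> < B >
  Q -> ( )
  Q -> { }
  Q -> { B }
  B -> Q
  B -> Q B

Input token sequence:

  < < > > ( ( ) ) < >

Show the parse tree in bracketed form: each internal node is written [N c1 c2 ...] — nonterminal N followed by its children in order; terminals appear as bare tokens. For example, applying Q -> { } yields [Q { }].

[B [Q < [B [Q < >]] >] [B [Q ( [B [Q ( )]] )] [B [Q < >]]]]

B
Q B
< B > B
< Q > B
< < > > B
< < > > Q B
< < > > ( B ) B
< < > > ( Q ) B
< < > > ( ( ) ) B
< < > > ( ( ) ) Q
< < > > ( ( ) ) < >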